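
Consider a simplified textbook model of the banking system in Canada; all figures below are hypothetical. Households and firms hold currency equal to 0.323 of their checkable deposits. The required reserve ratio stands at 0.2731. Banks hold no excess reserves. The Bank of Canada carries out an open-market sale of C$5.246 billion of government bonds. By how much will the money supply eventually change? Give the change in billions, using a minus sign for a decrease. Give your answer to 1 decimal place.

-11.6 billion

The money multiplier is m = (1 + c) / (rr + c) = (1 + 0.323) / (0.2731 + 0.323) ≈ 2.2194.
The sale removes 5.246 billion of base, so ΔM = m × ΔMB = 2.2194 × (−5.246) ≈ -11.643 billion.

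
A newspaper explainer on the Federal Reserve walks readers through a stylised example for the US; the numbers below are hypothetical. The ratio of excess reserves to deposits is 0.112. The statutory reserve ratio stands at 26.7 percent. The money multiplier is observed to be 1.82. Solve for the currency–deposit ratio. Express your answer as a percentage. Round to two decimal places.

37.83%

Using m = 1.82. From m = (1 + c)/(c + rr + e), rearranging gives 1 + c = m·(c + rr + e), so c·(1 − m) = m·(rr + e) − 1.
Hence c = [m·(rr + e) − 1]/(1 − m) = [1.82 × (0.267 + 0.112) − 1] / (1 − 1.82) ≈ 0.378317.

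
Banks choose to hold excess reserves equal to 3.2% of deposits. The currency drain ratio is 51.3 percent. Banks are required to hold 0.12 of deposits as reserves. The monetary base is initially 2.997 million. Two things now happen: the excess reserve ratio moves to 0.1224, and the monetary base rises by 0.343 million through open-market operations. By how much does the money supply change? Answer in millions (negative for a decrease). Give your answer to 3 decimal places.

-0.129 million

Before: m₁ = (1 + 0.513) / (0.12 + 0.032 + 0.513) ≈ 2.27519, MB₁ = 2.997, so M₁ = 2.27519 × 2.997 ≈ 6.8187 million.
After: m₂ = (1 + 0.513) / (0.12 + 0.1224 + 0.513) ≈ 2.00291, MB₂ = 2.997 + 0.343 = 3.34, so M₂ = 2.00291 × 3.34 ≈ 6.6897 million.
ΔM = M₂ − M₁ = 6.6897 − 6.8187 = -0.129 million.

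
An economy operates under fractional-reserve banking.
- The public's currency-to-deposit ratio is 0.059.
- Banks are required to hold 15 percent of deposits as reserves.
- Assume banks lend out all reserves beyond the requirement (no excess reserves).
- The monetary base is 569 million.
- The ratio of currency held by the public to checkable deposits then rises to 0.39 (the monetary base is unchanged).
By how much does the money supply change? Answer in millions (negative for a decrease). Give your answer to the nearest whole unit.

Initially m₁ = (1 + 0.059) / (0.15 + 0.059) ≈ 5.0670, so M₁ = 5.0670 × 569 = 2883.123 million.
After the change m₂ = (1 + 0.39) / (0.15 + 0.39) ≈ 2.5741, so M₂ = 2.5741 × 569 = 1464.6629 million.
ΔM = M₂ − M₁ = 1464.6629 − 2883.123 = -1418.4601 million.

-1418 million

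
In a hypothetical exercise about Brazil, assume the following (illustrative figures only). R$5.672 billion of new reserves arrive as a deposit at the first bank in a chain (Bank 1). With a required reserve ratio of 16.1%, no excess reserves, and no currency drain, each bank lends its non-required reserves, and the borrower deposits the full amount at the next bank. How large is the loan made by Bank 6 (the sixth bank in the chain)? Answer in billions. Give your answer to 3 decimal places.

R$1.978 billion

Each bank lends a fraction (1 − rr) = 0.8390 of the deposit it receives, so Bank 6 receives 5.672·0.8390^5 and lends 5.672·0.8390^6 ≈ 1.9784 billion.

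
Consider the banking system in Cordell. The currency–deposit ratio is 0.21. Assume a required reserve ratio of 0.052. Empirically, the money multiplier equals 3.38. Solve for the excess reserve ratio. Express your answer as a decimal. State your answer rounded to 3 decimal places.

Using m = 3.38. Since m = (1 + c)/(c + rr + e), the denominator satisfies c + rr + e = (1 + c)/m = (1 + 0.21) / 3.38 ≈ 0.357988.
With c = 0.21 and rr = 0.052, the excess reserve ratio is 0.357988 − 0.21 − 0.052 = 0.095988.

0.096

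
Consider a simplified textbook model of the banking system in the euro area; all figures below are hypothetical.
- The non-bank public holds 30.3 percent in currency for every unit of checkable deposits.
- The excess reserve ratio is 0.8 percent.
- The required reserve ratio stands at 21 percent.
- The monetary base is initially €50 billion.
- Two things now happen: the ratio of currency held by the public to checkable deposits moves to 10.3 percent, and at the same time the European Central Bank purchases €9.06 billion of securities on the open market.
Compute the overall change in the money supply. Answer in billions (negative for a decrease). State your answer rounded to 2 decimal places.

Before: m₁ = (1 + 0.303) / (0.21 + 0.008 + 0.303) ≈ 2.50096, MB₁ = 50, so M₁ = 2.50096 × 50 = 125.048 billion.
After: m₂ = (1 + 0.103) / (0.21 + 0.008 + 0.103) ≈ 3.43614, MB₂ = 50 + 9.06 = 59.06, so M₂ = 3.43614 × 59.06 ≈ 202.9384 billion.
ΔM = M₂ − M₁ = 202.9384 − 125.048 = 77.8904 billion.

€77.89 billion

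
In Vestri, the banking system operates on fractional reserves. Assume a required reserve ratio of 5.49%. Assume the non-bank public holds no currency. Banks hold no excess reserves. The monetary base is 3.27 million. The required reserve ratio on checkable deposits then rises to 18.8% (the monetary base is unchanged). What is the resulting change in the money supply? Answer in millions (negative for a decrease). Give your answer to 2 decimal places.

Initially m₁ = 1 / (0.0549) ≈ 18.2149, so M₁ = 18.2149 × 3.27 ≈ 59.5627 million.
After the change m₂ = 1 / (0.188) ≈ 5.3191, so M₂ = 5.3191 × 3.27 ≈ 17.3935 million.
ΔM = M₂ − M₁ = 17.3935 − 59.5627 = -42.1692 million.

-42.17 million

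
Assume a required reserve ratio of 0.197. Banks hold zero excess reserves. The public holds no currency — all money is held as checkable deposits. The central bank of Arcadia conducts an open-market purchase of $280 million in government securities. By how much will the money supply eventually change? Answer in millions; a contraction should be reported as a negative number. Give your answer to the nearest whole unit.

$1421 million

The simple money multiplier is m = 1/rr = 1/0.197 ≈ 5.0761.
An open-market purchase increases the monetary base by 280 million, so ΔM = m × ΔMB = 5.0761 × 280 = 1421.308 million.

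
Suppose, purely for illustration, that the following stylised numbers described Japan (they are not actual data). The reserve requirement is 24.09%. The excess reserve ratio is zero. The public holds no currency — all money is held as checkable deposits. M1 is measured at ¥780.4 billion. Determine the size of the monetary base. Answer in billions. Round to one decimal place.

¥188.0 billion

With no currency drain and no excess reserves, the money multiplier is m = 1/rr = 1/0.2409 ≈ 4.15110.
The monetary base is MB = M / m = 780.4 / 4.15110 ≈ 187.9984 billion.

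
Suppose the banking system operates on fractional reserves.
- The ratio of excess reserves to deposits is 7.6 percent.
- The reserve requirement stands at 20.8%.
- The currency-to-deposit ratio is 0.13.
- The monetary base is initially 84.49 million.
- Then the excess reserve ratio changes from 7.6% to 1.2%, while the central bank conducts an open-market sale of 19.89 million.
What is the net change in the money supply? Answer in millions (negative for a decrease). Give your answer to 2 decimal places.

-22.05 million

Before: m₁ = (1 + 0.13) / (0.208 + 0.076 + 0.13) ≈ 2.72947, MB₁ = 84.49, so M₁ = 2.72947 × 84.49 ≈ 230.6129 million.
After: m₂ = (1 + 0.13) / (0.208 + 0.012 + 0.13) ≈ 3.22857, MB₂ = 84.49 − 19.89 = 64.6, so M₂ = 3.22857 × 64.6 ≈ 208.5656 million.
ΔM = M₂ − M₁ = 208.5656 − 230.6129 = -22.0473 million.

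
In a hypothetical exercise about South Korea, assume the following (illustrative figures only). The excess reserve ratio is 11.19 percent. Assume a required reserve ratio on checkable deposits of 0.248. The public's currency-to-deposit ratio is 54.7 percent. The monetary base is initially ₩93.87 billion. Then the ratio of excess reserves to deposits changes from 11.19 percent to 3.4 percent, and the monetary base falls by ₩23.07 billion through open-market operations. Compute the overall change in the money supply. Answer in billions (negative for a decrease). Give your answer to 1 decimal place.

-28.0 billion

Before: m₁ = (1 + 0.547) / (0.248 + 0.1119 + 0.547) ≈ 1.7058, MB₁ = 93.87, so M₁ = 1.7058 × 93.87 ≈ 160.1234 billion.
After: m₂ = (1 + 0.547) / (0.248 + 0.034 + 0.547) ≈ 1.8661, MB₂ = 93.87 − 23.07 = 70.8, so M₂ = 1.8661 × 70.8 ≈ 132.1199 billion.
ΔM = M₂ − M₁ = 132.1199 − 160.1234 = -28.0035 billion.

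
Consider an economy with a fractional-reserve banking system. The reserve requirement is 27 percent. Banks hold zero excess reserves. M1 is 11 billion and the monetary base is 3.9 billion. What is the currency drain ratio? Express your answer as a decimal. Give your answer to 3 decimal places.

0.131

Using m = M/MB = 11/3.9 ≈ 2.820513. From m = (1 + c)/(c + rr + e), rearranging gives 1 + c = m·(c + rr + e), so c·(1 − m) = m·(rr + e) − 1.
Hence c = [m·(rr + e) − 1]/(1 − m) = [2.820513 × (0.27 + 0) − 1] / (1 − 2.820513) ≈ 0.130986.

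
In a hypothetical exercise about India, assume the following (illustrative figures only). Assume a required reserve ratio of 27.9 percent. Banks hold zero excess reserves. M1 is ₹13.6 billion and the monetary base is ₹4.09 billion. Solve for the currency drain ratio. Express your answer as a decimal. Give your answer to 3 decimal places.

Using m = M/MB = 13.6/4.09 ≈ 3.325183. From m = (1 + c)/(c + rr + e), rearranging gives 1 + c = m·(c + rr + e), so c·(1 − m) = m·(rr + e) − 1.
Hence c = [m·(rr + e) − 1]/(1 − m) = [3.325183 × (0.279 + 0) − 1] / (1 − 3.325183) ≈ 0.031083.

0.031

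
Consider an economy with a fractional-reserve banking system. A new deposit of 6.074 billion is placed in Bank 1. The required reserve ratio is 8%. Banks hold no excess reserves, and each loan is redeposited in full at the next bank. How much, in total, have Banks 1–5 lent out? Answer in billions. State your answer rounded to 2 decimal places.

Bank i lends (1 − rr)^i of the original deposit: Bank 1 lends 6.074·0.9200 ≈ 5.5881, Bank 2 lends 6.074·0.9200² ≈ 5.1410, and so on.
Summing a geometric series: total = 6.074·[0.9200·(1 − 0.9200^5) / (1 − 0.9200)] ≈ 23.8135 billion.

23.81 billion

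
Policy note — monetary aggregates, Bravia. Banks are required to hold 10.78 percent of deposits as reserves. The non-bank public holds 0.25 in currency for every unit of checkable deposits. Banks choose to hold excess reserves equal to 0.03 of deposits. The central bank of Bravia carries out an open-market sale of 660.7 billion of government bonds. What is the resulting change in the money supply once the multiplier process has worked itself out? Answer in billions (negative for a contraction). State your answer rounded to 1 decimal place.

-2129.6 billion

The money multiplier is m = (1 + c) / (rr + e + c) = (1 + 0.25) / (0.1078 + 0.03 + 0.25) ≈ 3.22331.
The sale removes 660.7 billion of base, so ΔM = m × ΔMB = 3.22331 × (−660.7) ≈ -2129.6409 billion.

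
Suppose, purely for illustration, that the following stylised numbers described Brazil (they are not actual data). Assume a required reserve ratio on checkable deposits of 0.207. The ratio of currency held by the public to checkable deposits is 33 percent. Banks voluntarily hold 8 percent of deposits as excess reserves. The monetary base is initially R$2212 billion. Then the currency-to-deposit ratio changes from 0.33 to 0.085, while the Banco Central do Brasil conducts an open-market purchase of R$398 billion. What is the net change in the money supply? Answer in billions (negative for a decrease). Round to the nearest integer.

R$2844 billion

Before: m₁ = (1 + 0.33) / (0.207 + 0.08 + 0.33) ≈ 2.15559, MB₁ = 2212, so M₁ = 2.15559 × 2212 ≈ 4768.1651 billion.
After: m₂ = (1 + 0.085) / (0.207 + 0.08 + 0.085) ≈ 2.91667, MB₂ = 2212 + 398 = 2610, so M₂ = 2.91667 × 2610 = 7612.5087 billion.
ΔM = M₂ − M₁ = 7612.5087 − 4768.1651 = 2844.3436 billion.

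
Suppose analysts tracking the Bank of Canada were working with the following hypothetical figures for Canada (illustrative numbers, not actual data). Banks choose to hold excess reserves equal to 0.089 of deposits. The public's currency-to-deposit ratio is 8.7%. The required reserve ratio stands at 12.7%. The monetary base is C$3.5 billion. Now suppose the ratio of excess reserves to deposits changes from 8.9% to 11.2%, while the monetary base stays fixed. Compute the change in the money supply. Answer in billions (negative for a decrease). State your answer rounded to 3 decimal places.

Initially m₁ = (1 + 0.087) / (0.127 + 0.089 + 0.087) ≈ 3.58746, so M₁ = 3.58746 × 3.5 ≈ 12.5561 billion.
After the change m₂ = (1 + 0.087) / (0.127 + 0.112 + 0.087) ≈ 3.33436, so M₂ = 3.33436 × 3.5 ≈ 11.6703 billion.
ΔM = M₂ − M₁ = 11.6703 − 12.5561 = -0.8858 billion.

-0.886 billion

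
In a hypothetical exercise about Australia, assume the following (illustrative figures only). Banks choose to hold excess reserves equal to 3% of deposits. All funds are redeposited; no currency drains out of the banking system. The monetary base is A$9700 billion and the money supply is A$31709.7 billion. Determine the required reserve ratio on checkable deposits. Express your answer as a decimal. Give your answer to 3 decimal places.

0.276

Using m = M/MB = 31709.7/9700 ≈ 3.269041. Since m = (1 + c)/(c + rr + e), the denominator satisfies c + rr + e = (1 + c)/m = (1 + 0) / 3.269041 ≈ 0.305900.
With c = 0 and e = 0.03, the required reserve ratio on checkable deposits is 0.305900 − 0 − 0.03 = 0.2759.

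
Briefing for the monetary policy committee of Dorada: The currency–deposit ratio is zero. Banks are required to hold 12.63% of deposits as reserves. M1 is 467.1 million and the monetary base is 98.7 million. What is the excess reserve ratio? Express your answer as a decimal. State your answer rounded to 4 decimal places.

0.0850

Using m = M/MB = 467.1/98.7 ≈ 4.732523. Since m = (1 + c)/(c + rr + e), the denominator satisfies c + rr + e = (1 + c)/m = (1 + 0) / 4.732523 ≈ 0.211304.
With c = 0 and rr = 0.1263, the excess reserve ratio is 0.211304 − 0 − 0.1263 = 0.085004.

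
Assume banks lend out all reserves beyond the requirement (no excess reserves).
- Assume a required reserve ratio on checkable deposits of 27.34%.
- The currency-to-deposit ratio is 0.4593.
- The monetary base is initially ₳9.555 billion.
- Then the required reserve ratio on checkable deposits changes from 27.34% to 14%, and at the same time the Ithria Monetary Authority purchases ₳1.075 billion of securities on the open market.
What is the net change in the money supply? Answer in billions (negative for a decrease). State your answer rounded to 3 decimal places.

Before: m₁ = (1 + 0.4593) / (0.2734 + 0.4593) ≈ 1.991675, MB₁ = 9.555, so M₁ = 1.991675 × 9.555 ≈ 19.0305 billion.
After: m₂ = (1 + 0.4593) / (0.14 + 0.4593) ≈ 2.435008, MB₂ = 9.555 + 1.075 = 10.63, so M₂ = 2.435008 × 10.63 ≈ 25.8841 billion.
ΔM = M₂ − M₁ = 25.8841 − 19.0305 = 6.8536 billion.

₳6.854 billion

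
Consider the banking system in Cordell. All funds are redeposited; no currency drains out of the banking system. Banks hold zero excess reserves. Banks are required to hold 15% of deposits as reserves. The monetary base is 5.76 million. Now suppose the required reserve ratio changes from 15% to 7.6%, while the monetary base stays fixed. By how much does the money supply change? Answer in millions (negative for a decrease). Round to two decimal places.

Initially m₁ = 1 / (0.15) ≈ 6.6667, so M₁ = 6.6667 × 5.76 ≈ 38.4002 million.
After the change m₂ = 1 / (0.076) ≈ 13.1579, so M₂ = 13.1579 × 5.76 ≈ 75.7895 million.
ΔM = M₂ − M₁ = 75.7895 − 38.4002 = 37.3893 million.

37.39 million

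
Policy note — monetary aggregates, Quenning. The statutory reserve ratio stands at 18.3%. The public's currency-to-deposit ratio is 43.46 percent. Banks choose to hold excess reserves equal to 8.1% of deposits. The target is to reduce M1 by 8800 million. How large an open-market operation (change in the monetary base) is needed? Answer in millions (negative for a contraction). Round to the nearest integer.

The money multiplier is m = (1 + c) / (rr + e + c) = (1 + 0.4346) / (0.183 + 0.081 + 0.4346) ≈ 2.05354.
ΔMB = ΔM / m = (−8800) / 2.05354 ≈ -4285.283 million.

-4285 million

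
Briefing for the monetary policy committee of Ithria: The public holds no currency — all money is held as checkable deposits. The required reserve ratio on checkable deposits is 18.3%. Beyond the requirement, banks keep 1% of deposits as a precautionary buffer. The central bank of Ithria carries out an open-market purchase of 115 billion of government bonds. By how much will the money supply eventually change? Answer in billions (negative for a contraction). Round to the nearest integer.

The money multiplier is m = 1 / (rr + e) = 1 / (0.183 + 0.01) ≈ 5.1813.
The purchase adds 115 billion of base, so ΔM = m × ΔMB = 5.1813 × (+115) = 595.8495 billion.

596 billion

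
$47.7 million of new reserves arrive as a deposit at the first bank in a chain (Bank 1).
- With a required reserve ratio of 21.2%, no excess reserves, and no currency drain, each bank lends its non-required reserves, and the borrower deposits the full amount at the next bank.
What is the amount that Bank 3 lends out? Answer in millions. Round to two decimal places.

Each bank lends a fraction (1 − rr) = 0.7880 of the deposit it receives, so Bank 3 receives 47.7·0.7880^2 and lends 47.7·0.7880^3 ≈ 23.3398 million.

$23.34 million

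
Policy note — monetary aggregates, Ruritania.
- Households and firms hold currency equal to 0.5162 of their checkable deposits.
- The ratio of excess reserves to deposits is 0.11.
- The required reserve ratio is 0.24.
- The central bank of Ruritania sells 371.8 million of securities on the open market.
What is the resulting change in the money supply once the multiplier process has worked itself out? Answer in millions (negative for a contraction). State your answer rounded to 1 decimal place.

The money multiplier is m = (1 + c) / (rr + e + c) = (1 + 0.5162) / (0.24 + 0.11 + 0.5162) ≈ 1.75040.
The sale removes 371.8 million of base, so ΔM = m × ΔMB = 1.75040 × (−371.8) ≈ -650.7987 million.

-650.8 million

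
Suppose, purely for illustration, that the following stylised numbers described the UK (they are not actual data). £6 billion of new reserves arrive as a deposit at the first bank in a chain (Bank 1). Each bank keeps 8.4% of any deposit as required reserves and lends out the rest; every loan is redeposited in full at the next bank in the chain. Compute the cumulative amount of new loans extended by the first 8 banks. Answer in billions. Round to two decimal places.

Bank i lends (1 − rr)^i of the original deposit: Bank 1 lends 6·0.9160 = 5.4960, Bank 2 lends 6·0.9160² ≈ 5.0343, and so on.
Summing a geometric series: total = 6·[0.9160·(1 − 0.9160^8) / (1 − 0.9160)] ≈ 32.9997 billion.

£33.00 billion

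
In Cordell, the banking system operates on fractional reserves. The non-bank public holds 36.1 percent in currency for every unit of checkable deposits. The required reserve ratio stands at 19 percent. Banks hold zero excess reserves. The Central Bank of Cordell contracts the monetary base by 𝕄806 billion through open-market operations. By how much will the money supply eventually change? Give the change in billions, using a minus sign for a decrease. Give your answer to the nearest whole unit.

The money multiplier is m = (1 + c) / (rr + c) = (1 + 0.361) / (0.19 + 0.361) ≈ 2.4701.
The sale removes 806 billion of base, so ΔM = m × ΔMB = 2.4701 × (−806) = -1990.9006 billion.

-1991 billion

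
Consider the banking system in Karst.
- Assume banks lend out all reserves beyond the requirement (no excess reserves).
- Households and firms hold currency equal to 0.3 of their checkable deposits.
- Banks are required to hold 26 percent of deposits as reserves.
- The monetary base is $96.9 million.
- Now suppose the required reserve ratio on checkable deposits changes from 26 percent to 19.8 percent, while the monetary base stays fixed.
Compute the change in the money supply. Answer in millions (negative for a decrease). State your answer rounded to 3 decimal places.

Initially m₁ = (1 + 0.3) / (0.26 + 0.3) ≈ 2.321429, so M₁ = 2.321429 × 96.9 ≈ 224.9465 million.
After the change m₂ = (1 + 0.3) / (0.198 + 0.3) ≈ 2.610442, so M₂ = 2.610442 × 96.9 ≈ 252.9518 million.
ΔM = M₂ − M₁ = 252.9518 − 224.9465 = 28.0053 million.

$28.005 million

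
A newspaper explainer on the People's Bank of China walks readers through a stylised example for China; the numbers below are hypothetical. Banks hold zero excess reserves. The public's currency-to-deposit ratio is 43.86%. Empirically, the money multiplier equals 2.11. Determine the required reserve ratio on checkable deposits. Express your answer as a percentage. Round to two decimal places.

24.32%

Using m = 2.11. Since m = (1 + c)/(c + rr + e), the denominator satisfies c + rr + e = (1 + c)/m = (1 + 0.4386) / 2.11 ≈ 0.681801.
With c = 0.4386 and e = 0, the required reserve ratio on checkable deposits is 0.681801 − 0.4386 − 0 = 0.243201.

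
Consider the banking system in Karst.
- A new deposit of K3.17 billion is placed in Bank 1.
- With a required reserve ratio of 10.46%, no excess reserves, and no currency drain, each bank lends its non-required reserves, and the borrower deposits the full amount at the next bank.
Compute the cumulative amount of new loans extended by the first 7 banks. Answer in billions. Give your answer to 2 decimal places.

Bank i lends (1 − rr)^i of the original deposit: Bank 1 lends 3.17·0.8954 ≈ 2.8384, Bank 2 lends 3.17·0.8954² ≈ 2.5415, and so on.
Summing a geometric series: total = 3.17·[0.8954·(1 − 0.8954^7) / (1 − 0.8954)] ≈ 14.6142 billion.

K14.61 billion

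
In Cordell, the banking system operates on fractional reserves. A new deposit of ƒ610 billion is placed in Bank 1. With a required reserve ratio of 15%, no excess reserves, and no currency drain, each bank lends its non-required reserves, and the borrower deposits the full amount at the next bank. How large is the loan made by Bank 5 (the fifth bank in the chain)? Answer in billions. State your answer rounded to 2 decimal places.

ƒ270.66 billion

Each bank lends a fraction (1 − rr) = 0.8500 of the deposit it receives, so Bank 5 receives 610·0.8500^4 and lends 610·0.8500^5 ≈ 270.6602 billion.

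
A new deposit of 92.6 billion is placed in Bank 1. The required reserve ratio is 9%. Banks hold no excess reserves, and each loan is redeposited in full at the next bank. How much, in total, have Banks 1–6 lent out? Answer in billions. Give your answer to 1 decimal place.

404.6 billion

Bank i lends (1 − rr)^i of the original deposit: Bank 1 lends 92.6·0.9100 = 84.2660, Bank 2 lends 92.6·0.9100² ≈ 76.6821, and so on.
Summing a geometric series: total = 92.6·[0.9100·(1 − 0.9100^6) / (1 − 0.9100)] ≈ 404.5992 billion.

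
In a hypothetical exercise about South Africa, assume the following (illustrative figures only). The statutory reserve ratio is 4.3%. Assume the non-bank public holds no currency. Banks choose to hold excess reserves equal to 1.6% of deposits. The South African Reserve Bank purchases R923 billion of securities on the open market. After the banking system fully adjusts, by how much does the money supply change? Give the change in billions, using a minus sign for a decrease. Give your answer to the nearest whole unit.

The money multiplier is m = 1 / (rr + e) = 1 / (0.043 + 0.016) ≈ 16.9492.
The purchase adds 923 billion of base, so ΔM = m × ΔMB = 16.9492 × (+923) = 15644.1116 billion.

R15644 billion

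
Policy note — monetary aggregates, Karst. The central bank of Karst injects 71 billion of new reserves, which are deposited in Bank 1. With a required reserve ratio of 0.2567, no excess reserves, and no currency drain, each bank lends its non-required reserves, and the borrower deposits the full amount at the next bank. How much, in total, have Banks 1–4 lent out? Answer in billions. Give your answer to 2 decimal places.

142.83 billion

Bank i lends (1 − rr)^i of the original deposit: Bank 1 lends 71·0.7433 = 52.7743, Bank 2 lends 71·0.7433² ≈ 39.2271, and so on.
Summing a geometric series: total = 71·[0.7433·(1 − 0.7433^4) / (1 − 0.7433)] ≈ 142.8318 billion.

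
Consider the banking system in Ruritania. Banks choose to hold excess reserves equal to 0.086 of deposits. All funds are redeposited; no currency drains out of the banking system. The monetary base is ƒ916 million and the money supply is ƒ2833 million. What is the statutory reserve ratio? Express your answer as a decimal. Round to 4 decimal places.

Using m = M/MB = 2833/916 ≈ 3.092795. Since m = (1 + c)/(c + rr + e), the denominator satisfies c + rr + e = (1 + c)/m = (1 + 0) / 3.092795 ≈ 0.323332.
With c = 0 and e = 0.086, the statutory reserve ratio is 0.323332 − 0 − 0.086 = 0.237332.

0.2373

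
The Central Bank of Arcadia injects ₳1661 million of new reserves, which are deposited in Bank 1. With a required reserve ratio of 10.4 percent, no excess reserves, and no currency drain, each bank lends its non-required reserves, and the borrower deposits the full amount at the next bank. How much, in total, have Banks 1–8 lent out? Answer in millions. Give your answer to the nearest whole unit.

Bank i lends (1 − rr)^i of the original deposit: Bank 1 lends 1661·0.8960 = 1488.2560, Bank 2 lends 1661·0.8960² ≈ 1333.4774, and so on.
Summing a geometric series: total = 1661·[0.8960·(1 − 0.8960^8) / (1 − 0.8960)] ≈ 8365.7490 million.

₳8366 million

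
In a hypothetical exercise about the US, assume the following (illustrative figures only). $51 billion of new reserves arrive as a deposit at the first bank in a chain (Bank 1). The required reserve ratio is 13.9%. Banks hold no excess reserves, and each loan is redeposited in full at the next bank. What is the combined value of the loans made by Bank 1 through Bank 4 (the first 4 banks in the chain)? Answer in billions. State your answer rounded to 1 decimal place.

Bank i lends (1 − rr)^i of the original deposit: Bank 1 lends 51·0.8610 = 43.9110, Bank 2 lends 51·0.8610² ≈ 37.8074, and so on.
Summing a geometric series: total = 51·[0.8610·(1 − 0.8610^4) / (1 − 0.8610)] ≈ 142.2979 billion.

$142.3 billion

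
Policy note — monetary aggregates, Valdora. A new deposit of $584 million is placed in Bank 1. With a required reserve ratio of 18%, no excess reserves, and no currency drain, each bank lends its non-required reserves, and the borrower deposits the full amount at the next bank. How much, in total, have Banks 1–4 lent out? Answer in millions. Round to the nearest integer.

$1458 million

Bank i lends (1 − rr)^i of the original deposit: Bank 1 lends 584·0.8200 = 478.8800, Bank 2 lends 584·0.8200² = 392.6816, and so on.
Summing a geometric series: total = 584·[0.8200·(1 − 0.8200^4) / (1 − 0.8200)] ≈ 1457.5996 million.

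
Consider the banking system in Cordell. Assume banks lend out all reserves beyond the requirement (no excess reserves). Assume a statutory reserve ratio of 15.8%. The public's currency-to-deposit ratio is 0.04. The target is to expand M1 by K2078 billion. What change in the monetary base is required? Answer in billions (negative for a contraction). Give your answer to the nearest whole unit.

K396 billion

The money multiplier is m = (1 + c) / (rr + c) = (1 + 0.04) / (0.158 + 0.04) ≈ 5.25253.
ΔMB = ΔM / m = (+2078) / 5.25253 ≈ 395.6189 billion.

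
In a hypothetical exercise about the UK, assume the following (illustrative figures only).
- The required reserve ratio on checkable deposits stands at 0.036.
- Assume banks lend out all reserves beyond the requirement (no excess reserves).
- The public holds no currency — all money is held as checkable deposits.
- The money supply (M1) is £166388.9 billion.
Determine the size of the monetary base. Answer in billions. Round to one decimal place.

£5990.0 billion

With no currency drain and no excess reserves, the money multiplier is m = 1/rr = 1/0.036 ≈ 27.7777778.
The monetary base is MB = M / m = 166388.9 / 27.7777778 ≈ 5990.0004 billion.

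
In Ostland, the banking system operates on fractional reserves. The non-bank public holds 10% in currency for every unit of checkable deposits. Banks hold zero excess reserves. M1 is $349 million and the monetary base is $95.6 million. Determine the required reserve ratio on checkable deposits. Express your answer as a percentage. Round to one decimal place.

20.1%

Using m = M/MB = 349/95.6 ≈ 3.650628. Since m = (1 + c)/(c + rr + e), the denominator satisfies c + rr + e = (1 + c)/m = (1 + 0.1) / 3.650628 ≈ 0.301318.
With c = 0.1 and e = 0, the required reserve ratio on checkable deposits is 0.301318 − 0.1 − 0 = 0.201318.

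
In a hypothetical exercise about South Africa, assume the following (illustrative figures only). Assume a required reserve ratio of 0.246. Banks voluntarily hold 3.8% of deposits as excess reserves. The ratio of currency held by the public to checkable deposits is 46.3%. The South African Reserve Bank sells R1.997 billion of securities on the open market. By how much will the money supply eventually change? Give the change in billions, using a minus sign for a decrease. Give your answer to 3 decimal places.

-3.911 billion

The money multiplier is m = (1 + c) / (rr + e + c) = (1 + 0.463) / (0.246 + 0.038 + 0.463) ≈ 1.95850.
The sale removes 1.997 billion of base, so ΔM = m × ΔMB = 1.95850 × (−1.997) ≈ -3.9111 billion.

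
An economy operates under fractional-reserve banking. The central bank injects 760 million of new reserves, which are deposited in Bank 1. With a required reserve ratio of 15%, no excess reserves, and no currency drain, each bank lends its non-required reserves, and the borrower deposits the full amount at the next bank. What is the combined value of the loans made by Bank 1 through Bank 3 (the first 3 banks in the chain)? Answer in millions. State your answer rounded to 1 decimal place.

Bank i lends (1 − rr)^i of the original deposit: Bank 1 lends 760·0.8500 = 646.0000, Bank 2 lends 760·0.8500² = 549.1000, and so on.
Summing a geometric series: total = 760·[0.8500·(1 − 0.8500^3) / (1 − 0.8500)] = 1661.8350 million.

1661.8 million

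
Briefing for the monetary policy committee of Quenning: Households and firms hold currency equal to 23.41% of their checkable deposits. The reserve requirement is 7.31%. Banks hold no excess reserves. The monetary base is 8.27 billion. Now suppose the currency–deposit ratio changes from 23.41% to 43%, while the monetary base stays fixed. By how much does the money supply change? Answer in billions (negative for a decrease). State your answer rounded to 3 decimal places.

-9.716 billion

Initially m₁ = (1 + 0.2341) / (0.0731 + 0.2341) ≈ 4.01725, so M₁ = 4.01725 × 8.27 ≈ 33.2227 billion.
After the change m₂ = (1 + 0.43) / (0.0731 + 0.43) ≈ 2.84238, so M₂ = 2.84238 × 8.27 ≈ 23.5065 billion.
ΔM = M₂ − M₁ = 23.5065 − 33.2227 = -9.7162 billion.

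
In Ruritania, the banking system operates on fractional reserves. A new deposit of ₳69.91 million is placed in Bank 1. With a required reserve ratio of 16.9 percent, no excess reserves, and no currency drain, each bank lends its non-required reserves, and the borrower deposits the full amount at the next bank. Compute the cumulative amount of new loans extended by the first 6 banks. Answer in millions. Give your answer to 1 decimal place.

Bank i lends (1 − rr)^i of the original deposit: Bank 1 lends 69.91·0.8310 ≈ 58.0952, Bank 2 lends 69.91·0.8310² ≈ 48.2771, and so on.
Summing a geometric series: total = 69.91·[0.8310·(1 − 0.8310^6) / (1 − 0.8310)] ≈ 230.5552 million.

₳230.6 million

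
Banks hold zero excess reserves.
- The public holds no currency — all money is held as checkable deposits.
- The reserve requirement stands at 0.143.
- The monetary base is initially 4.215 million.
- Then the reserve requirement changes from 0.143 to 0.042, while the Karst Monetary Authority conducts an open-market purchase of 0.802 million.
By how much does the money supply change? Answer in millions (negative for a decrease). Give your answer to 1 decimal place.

Before: m₁ = 1 / (0.143) ≈ 6.9930, MB₁ = 4.215, so M₁ = 6.9930 × 4.215 ≈ 29.4755 million.
After: m₂ = 1 / (0.042) ≈ 23.8095, MB₂ = 4.215 + 0.802 = 5.017, so M₂ = 23.8095 × 5.017 ≈ 119.4523 million.
ΔM = M₂ − M₁ = 119.4523 − 29.4755 = 89.9768 million.

90.0 million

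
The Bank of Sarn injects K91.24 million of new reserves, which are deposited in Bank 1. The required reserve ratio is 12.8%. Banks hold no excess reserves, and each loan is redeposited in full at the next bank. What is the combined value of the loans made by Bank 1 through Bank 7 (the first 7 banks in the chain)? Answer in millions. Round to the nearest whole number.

K383 million

Bank i lends (1 − rr)^i of the original deposit: Bank 1 lends 91.24·0.8720 ≈ 79.5613, Bank 2 lends 91.24·0.8720² ≈ 69.3774, and so on.
Summing a geometric series: total = 91.24·[0.8720·(1 − 0.8720^7) / (1 − 0.8720)] ≈ 383.2817 million.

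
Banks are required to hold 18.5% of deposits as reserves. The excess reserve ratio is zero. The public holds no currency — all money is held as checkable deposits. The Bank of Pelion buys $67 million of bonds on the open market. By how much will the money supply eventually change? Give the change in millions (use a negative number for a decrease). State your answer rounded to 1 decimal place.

The simple money multiplier is m = 1/rr = 1/0.185 ≈ 5.4054.
An open-market purchase increases the monetary base by 67 million, so ΔM = m × ΔMB = 5.4054 × 67 = 362.1618 million.

$362.2 million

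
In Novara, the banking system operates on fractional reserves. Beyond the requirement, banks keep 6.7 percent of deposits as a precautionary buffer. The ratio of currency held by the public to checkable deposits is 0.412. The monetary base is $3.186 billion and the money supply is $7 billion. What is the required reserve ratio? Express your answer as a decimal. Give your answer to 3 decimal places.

0.164

Using m = M/MB = 7/3.186 ≈ 2.197112. Since m = (1 + c)/(c + rr + e), the denominator satisfies c + rr + e = (1 + c)/m = (1 + 0.412) / 2.197112 ≈ 0.642662.
With c = 0.412 and e = 0.067, the required reserve ratio is 0.642662 − 0.412 − 0.067 = 0.163662.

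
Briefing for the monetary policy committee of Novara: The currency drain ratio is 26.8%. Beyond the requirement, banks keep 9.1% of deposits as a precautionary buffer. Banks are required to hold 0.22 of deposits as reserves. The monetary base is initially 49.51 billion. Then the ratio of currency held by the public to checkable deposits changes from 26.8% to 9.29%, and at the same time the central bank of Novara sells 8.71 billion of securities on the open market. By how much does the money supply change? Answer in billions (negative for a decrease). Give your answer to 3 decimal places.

1.973 billion

Before: m₁ = (1 + 0.268) / (0.22 + 0.091 + 0.268) ≈ 2.189983, MB₁ = 49.51, so M₁ = 2.189983 × 49.51 ≈ 108.4261 billion.
After: m₂ = (1 + 0.0929) / (0.22 + 0.091 + 0.0929) ≈ 2.705868, MB₂ = 49.51 − 8.71 = 40.8, so M₂ = 2.705868 × 40.8 ≈ 110.3994 billion.
ΔM = M₂ − M₁ = 110.3994 − 108.4261 = 1.9733 billion.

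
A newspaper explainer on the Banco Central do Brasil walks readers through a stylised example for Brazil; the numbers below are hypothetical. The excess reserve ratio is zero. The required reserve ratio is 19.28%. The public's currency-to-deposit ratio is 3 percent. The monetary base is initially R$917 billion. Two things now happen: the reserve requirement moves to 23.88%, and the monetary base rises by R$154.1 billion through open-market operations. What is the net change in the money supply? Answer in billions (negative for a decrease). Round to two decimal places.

Before: m₁ = (1 + 0.03) / (0.1928 + 0.03) ≈ 4.6229803, MB₁ = 917, so M₁ = 4.6229803 × 917 ≈ 4239.2729 billion.
After: m₂ = (1 + 0.03) / (0.2388 + 0.03) ≈ 3.8318452, MB₂ = 917 + 154.1 = 1071.1, so M₂ = 3.8318452 × 1071.1 ≈ 4104.2894 billion.
ΔM = M₂ − M₁ = 4104.2894 − 4239.2729 = -134.9835 billion.

-134.98 billion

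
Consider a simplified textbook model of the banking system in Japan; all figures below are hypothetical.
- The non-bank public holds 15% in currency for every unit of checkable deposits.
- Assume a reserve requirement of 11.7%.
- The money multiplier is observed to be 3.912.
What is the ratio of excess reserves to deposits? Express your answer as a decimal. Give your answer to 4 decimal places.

0.0270

Using m = 3.912. Since m = (1 + c)/(c + rr + e), the denominator satisfies c + rr + e = (1 + c)/m = (1 + 0.15) / 3.912 ≈ 0.293967.
With c = 0.15 and rr = 0.117, the ratio of excess reserves to deposits is 0.293967 − 0.15 − 0.117 = 0.026967.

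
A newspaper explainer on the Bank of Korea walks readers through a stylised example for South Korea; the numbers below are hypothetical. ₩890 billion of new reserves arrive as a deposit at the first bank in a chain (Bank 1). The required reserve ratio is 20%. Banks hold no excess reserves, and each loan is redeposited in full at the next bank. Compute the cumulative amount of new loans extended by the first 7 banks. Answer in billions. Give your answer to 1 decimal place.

₩2813.4 billion

Bank i lends (1 − rr)^i of the original deposit: Bank 1 lends 890·0.8000 = 712.0000, Bank 2 lends 890·0.8000² = 569.6000, and so on.
Summing a geometric series: total = 890·[0.8000·(1 − 0.8000^7) / (1 − 0.8000)] ≈ 2813.4139 billion.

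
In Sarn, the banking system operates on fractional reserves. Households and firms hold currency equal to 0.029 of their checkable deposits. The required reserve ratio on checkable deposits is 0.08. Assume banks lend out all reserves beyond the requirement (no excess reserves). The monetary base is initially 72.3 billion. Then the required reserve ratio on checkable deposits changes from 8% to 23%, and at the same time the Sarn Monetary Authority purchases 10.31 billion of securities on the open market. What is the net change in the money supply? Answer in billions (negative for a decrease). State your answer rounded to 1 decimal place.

Before: m₁ = (1 + 0.029) / (0.08 + 0.029) ≈ 9.4404, MB₁ = 72.3, so M₁ = 9.4404 × 72.3 ≈ 682.5409 billion.
After: m₂ = (1 + 0.029) / (0.23 + 0.029) ≈ 3.9730, MB₂ = 72.3 + 10.31 = 82.61, so M₂ = 3.9730 × 82.61 ≈ 328.2095 billion.
ΔM = M₂ − M₁ = 328.2095 − 682.5409 = -354.3314 billion.

-354.3 billion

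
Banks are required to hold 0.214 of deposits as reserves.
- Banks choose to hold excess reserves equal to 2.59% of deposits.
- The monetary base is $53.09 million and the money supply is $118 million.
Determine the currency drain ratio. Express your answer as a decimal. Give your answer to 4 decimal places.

Using m = M/MB = 118/53.09 ≈ 2.222641. From m = (1 + c)/(c + rr + e), rearranging gives 1 + c = m·(c + rr + e), so c·(1 − m) = m·(rr + e) − 1.
Hence c = [m·(rr + e) − 1]/(1 − m) = [2.222641 × (0.214 + 0.0259) − 1] / (1 − 2.222641) ≈ 0.381787.

0.3818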